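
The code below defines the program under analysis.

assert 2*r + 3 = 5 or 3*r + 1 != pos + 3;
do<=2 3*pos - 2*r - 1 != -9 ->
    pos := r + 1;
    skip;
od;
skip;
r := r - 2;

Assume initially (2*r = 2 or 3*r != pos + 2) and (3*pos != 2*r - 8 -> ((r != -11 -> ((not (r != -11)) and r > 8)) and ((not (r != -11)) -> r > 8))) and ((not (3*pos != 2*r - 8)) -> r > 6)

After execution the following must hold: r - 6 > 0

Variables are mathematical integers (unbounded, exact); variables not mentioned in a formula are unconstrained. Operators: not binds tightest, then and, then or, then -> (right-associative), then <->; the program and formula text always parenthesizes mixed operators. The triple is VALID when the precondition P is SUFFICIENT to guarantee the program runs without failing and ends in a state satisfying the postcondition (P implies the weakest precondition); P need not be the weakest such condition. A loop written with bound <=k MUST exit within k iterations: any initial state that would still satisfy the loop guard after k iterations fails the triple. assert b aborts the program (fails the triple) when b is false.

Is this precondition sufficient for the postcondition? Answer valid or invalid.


Working backward. After the program, the postcondition r - 6 > 0 must hold; in canonical form it is r > 6.
Before r := r - 2: r > 8
Before skip: r > 8
Before the loop (bound <=2), unroll the exhaustion recursion (WP_0 = exit-now case; WP_j = one more guarded iteration, up to j = 2):
  WP_0: (not (3*pos != 2*r - 8)) and r > 8
  WP_1: (3*pos != 2*r - 8 -> ((not (r != -11)) and r > 8)) and ((not (3*pos != 2*r - 8)) -> r > 8)
  WP_2: (3*pos != 2*r - 8 -> ((r != -11 -> ((not (r != -11)) and r > 8)) and ((not (r != -11)) -> r > 8))) and ((not (3*pos != 2*r - 8)) -> r > 8)
So before the loop: (3*pos != 2*r - 8 -> ((r != -11 -> ((not (r != -11)) and r > 8)) and ((not (r != -11)) -> r > 8))) and ((not (3*pos != 2*r - 8)) -> r > 8)
Before assert 2*r + 3 = 5 or 3*r + 1 != pos + 3: (2*r = 2 or 3*r != pos + 2) and (3*pos != 2*r - 8 -> ((r != -11 -> ((not (r != -11)) and r > 8)) and ((not (r != -11)) -> r > 8))) and ((not (3*pos != 2*r - 8)) -> r > 8)
The weakest precondition is (2*r = 2 or 3*r != pos + 2) and (3*pos != 2*r - 8 -> ((r != -11 -> ((not (r != -11)) and r > 8)) and ((not (r != -11)) -> r > 8))) and ((not (3*pos != 2*r - 8)) -> r > 8).
Check whether (2*r = 2 or 3*r != pos + 2) and (3*pos != 2*r - 8 -> ((r != -11 -> ((not (r != -11)) and r > 8)) and ((not (r != -11)) -> r > 8))) and ((not (3*pos != 2*r - 8)) -> r > 6) implies it.
Countermodel: at the initial state pos = 2, r = 7, the precondition holds but the weakest precondition fails.
Answer: invalid


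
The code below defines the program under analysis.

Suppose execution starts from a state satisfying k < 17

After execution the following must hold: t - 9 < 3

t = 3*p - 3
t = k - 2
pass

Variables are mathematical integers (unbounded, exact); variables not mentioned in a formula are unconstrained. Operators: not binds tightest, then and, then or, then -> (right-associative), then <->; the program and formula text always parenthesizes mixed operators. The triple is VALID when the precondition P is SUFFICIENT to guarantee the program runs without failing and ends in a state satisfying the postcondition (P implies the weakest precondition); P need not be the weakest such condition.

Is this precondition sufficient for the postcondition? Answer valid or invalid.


Working backward. After the program, the postcondition t - 9 < 3 must hold; in canonical form it is t < 12.
Before skip: t < 12
Before t := k - 2: k < 14
Before t := 3*p - 3: k < 14
The weakest precondition is k < 14.
Check whether k < 17 implies it.
Countermodel: at the initial state k = 14, the precondition holds but the weakest precondition fails.
Answer: invalid


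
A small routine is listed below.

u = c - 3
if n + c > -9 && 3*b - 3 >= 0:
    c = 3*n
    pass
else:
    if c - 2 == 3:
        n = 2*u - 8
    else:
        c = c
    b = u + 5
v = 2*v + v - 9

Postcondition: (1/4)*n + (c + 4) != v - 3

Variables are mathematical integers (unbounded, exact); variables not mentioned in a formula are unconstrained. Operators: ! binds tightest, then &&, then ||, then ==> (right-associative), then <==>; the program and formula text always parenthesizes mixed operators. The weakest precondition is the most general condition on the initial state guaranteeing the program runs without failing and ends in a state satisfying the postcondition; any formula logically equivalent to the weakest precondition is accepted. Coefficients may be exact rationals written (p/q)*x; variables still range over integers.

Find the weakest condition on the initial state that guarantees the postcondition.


Working backward. After the program, the postcondition (1/4)*n + (c + 4) != v - 3 must hold; in canonical form it is c + (1/4)*n != v - 7.
Before v := 2*v + v - 9: c + (1/4)*n != 3*v - 16
Then branch requires (13/4)*n != 3*v - 16; else branch requires (c == 5 ==> c + (1/2)*u != 3*v - 14) && ((!(c == 5)) ==> c + (1/4)*n != 3*v - 16).
Before the if: ((c + n > -9 && 3*b >= 3) ==> (13/4)*n != 3*v - 16) && ((!(c + n > -9 && 3*b >= 3)) ==> ((c == 5 ==> c + (1/2)*u != 3*v - 14) && ((!(c == 5)) ==> c + (1/4)*n != 3*v - 16)))
Before u := c - 3: ((c + n > -9 && 3*b >= 3) ==> (13/4)*n != 3*v - 16) && ((!(c + n > -9 && 3*b >= 3)) ==> ((c == 5 ==> (3/2)*c != 3*v - 25/2) && ((!(c == 5)) ==> c + (1/4)*n != 3*v - 16)))
Answer: WP = ((c + n > -9 && 3*b >= 3) ==> (13/4)*n != 3*v - 16) && ((!(c + n > -9 && 3*b >= 3)) ==> ((c == 5 ==> (3/2)*c != 3*v - 25/2) && ((!(c == 5)) ==> c + (1/4)*n != 3*v - 16)))


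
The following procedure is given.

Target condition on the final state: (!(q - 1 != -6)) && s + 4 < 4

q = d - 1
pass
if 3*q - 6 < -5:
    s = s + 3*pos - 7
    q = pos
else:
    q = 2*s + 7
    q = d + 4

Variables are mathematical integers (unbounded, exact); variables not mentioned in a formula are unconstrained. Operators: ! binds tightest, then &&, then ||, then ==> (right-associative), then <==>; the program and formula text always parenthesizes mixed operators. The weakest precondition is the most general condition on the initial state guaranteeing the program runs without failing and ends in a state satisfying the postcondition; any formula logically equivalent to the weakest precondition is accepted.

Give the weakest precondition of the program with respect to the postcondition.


Working backward. After the program, the postcondition (!(q - 1 != -6)) && s + 4 < 4 must hold; in canonical form it is (!(q != -5)) && s < 0.
Then branch requires (!(pos != -5)) && 3*pos + s < 7; else branch requires (!(d != -9)) && s < 0.
Before the if: (3*q < 1 ==> ((!(pos != -5)) && 3*pos + s < 7)) && ((!(3*q < 1)) ==> ((!(d != -9)) && s < 0))
Before skip: (3*q < 1 ==> ((!(pos != -5)) && 3*pos + s < 7)) && ((!(3*q < 1)) ==> ((!(d != -9)) && s < 0))
Before q := d - 1: (3*d < 4 ==> ((!(pos != -5)) && 3*pos + s < 7)) && ((!(3*d < 4)) ==> ((!(d != -9)) && s < 0))
Answer: WP = (3*d < 4 ==> ((!(pos != -5)) && 3*pos + s < 7)) && ((!(3*d < 4)) ==> ((!(d != -9)) && s < 0))


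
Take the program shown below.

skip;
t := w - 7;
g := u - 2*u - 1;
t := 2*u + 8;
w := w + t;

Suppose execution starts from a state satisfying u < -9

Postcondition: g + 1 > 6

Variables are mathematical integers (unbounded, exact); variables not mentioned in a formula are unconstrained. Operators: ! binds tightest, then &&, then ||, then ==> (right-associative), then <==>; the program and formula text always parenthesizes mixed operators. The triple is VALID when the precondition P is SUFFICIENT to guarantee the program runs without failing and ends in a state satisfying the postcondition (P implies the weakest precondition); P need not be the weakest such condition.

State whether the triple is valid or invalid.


Working backward. After the program, the postcondition g + 1 > 6 must hold; in canonical form it is g > 5.
Before w := w + t: g > 5
Before t := 2*u + 8: g > 5
Before g := u - 2*u - 1: u < -6
Before t := w - 7: u < -6
Before skip: u < -6
The weakest precondition is u < -6.
Check whether u < -9 implies it.
Every state satisfying the precondition satisfies the weakest precondition: the implication holds.
Answer: valid


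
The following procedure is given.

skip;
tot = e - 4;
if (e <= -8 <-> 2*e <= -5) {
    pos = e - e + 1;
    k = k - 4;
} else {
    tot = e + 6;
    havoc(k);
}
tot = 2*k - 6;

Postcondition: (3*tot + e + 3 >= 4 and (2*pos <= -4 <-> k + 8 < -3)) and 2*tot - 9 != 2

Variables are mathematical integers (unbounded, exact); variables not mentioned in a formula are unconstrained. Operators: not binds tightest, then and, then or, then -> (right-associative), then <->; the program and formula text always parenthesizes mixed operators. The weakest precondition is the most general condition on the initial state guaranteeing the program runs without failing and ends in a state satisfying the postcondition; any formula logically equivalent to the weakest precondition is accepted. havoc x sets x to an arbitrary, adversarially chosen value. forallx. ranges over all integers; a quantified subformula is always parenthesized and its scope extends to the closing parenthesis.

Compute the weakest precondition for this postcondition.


Working backward. After the program, the postcondition (3*tot + e + 3 >= 4 and (2*pos <= -4 <-> k + 8 < -3)) and 2*tot - 9 != 2 must hold; in canonical form it is e + 3*tot >= 1 and (2*pos <= -4 <-> k < -11) and 2*tot != 11.
Before tot := 2*k - 6: e + 6*k >= 19 and (2*pos <= -4 <-> k < -11) and 4*k != 23
Then branch requires e + 6*k >= 43 and (not (k < -7)) and 4*k != 39; else branch requires forall k_1. (e + 6*k_1 >= 19 and (2*pos <= -4 <-> k_1 < -11) and 4*k_1 != 23).
Before the if: ((e <= -8 <-> 2*e <= -5) -> (e + 6*k >= 43 and (not (k < -7)) and 4*k != 39)) and ((not (e <= -8 <-> 2*e <= -5)) -> (forall k_1. (e + 6*k_1 >= 19 and (2*pos <= -4 <-> k_1 < -11) and 4*k_1 != 23)))
Before tot := e - 4: ((e <= -8 <-> 2*e <= -5) -> (e + 6*k >= 43 and (not (k < -7)) and 4*k != 39)) and ((not (e <= -8 <-> 2*e <= -5)) -> (forall k_1. (e + 6*k_1 >= 19 and (2*pos <= -4 <-> k_1 < -11) and 4*k_1 != 23)))
Before skip: ((e <= -8 <-> 2*e <= -5) -> (e + 6*k >= 43 and (not (k < -7)) and 4*k != 39)) and ((not (e <= -8 <-> 2*e <= -5)) -> (forall k_1. (e + 6*k_1 >= 19 and (2*pos <= -4 <-> k_1 < -11) and 4*k_1 != 23)))
Answer: WP = ((e <= -8 <-> 2*e <= -5) -> (e + 6*k >= 43 and (not (k < -7)) and 4*k != 39)) and ((not (e <= -8 <-> 2*e <= -5)) -> (forall k_1. (e + 6*k_1 >= 19 and (2*pos <= -4 <-> k_1 < -11) and 4*k_1 != 23)))


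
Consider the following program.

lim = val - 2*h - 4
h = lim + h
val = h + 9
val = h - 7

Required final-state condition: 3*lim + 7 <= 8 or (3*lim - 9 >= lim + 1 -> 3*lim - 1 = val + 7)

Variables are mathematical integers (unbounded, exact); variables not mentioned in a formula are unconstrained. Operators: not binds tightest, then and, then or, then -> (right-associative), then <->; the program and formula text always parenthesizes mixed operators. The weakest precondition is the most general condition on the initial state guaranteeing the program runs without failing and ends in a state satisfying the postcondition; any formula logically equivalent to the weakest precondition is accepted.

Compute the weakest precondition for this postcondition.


Working backward. After the program, the postcondition 3*lim + 7 <= 8 or (3*lim - 9 >= lim + 1 -> 3*lim - 1 = val + 7) must hold; in canonical form it is 3*lim <= 1 or (2*lim >= 10 -> 3*lim = val + 8).
Before val := h - 7: 3*lim <= 1 or (2*lim >= 10 -> 3*lim = h + 1)
Before val := h + 9: 3*lim <= 1 or (2*lim >= 10 -> 3*lim = h + 1)
Before h := lim + h: 3*lim <= 1 or (2*lim >= 10 -> 2*lim = h + 1)
Before lim := val - 2*h - 4: 3*val <= 6*h + 13 or (2*val >= 4*h + 18 -> 2*val = 5*h + 9)
Answer: WP = 3*val <= 6*h + 13 or (2*val >= 4*h + 18 -> 2*val = 5*h + 9)


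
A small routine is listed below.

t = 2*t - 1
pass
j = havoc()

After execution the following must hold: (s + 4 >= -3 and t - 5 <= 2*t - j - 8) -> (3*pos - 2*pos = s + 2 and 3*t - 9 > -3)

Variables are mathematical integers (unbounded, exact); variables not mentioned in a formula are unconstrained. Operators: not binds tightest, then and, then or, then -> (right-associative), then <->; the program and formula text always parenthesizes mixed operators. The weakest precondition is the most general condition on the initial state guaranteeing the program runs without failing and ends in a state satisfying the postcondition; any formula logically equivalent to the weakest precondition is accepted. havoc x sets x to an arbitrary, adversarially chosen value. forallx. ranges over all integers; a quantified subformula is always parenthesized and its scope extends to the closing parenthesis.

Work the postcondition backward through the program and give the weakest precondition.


Working backward. After the program, the postcondition (s + 4 >= -3 and t - 5 <= 2*t - j - 8) -> (3*pos - 2*pos = s + 2 and 3*t - 9 > -3) must hold; in canonical form it is (s >= -7 and j <= t - 3) -> (pos = s + 2 and 3*t > 6).
Before havoc j: forall j_1. ((s >= -7 and j_1 <= t - 3) -> (pos = s + 2 and 3*t > 6))
Before skip: forall j_1. ((s >= -7 and j_1 <= t - 3) -> (pos = s + 2 and 3*t > 6))
Before t := 2*t - 1: forall j_1. ((s >= -7 and j_1 <= 2*t - 4) -> (pos = s + 2 and 6*t > 9))
Answer: WP = forall j_1. ((s >= -7 and j_1 <= 2*t - 4) -> (pos = s + 2 and 6*t > 9))


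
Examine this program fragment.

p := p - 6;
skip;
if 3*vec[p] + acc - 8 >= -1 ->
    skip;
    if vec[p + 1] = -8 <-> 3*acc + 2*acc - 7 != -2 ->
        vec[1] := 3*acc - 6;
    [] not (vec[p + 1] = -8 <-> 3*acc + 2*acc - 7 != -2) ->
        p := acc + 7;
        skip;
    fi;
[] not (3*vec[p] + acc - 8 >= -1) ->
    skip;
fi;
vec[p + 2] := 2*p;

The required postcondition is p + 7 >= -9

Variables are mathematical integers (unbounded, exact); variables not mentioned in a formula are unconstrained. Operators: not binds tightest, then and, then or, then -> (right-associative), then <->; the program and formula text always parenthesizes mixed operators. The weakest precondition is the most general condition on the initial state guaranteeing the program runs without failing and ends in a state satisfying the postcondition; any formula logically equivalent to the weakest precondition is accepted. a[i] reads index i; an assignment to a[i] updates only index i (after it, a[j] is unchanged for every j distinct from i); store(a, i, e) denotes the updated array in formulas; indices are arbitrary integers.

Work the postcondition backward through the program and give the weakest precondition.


Working backward. After the program, the postcondition p + 7 >= -9 must hold; in canonical form it is p >= -16.
Before vec[p + 2] := 2*p: p >= -16
Then branch requires ((vec[p + 1] = -8 <-> 5*acc != 5) -> p >= -16) and ((not (vec[p + 1] = -8 <-> 5*acc != 5)) -> acc >= -23); else branch requires p >= -16.
Before the if: (3*vec[p] + acc >= 7 -> (((vec[p + 1] = -8 <-> 5*acc != 5) -> p >= -16) and ((not (vec[p + 1] = -8 <-> 5*acc != 5)) -> acc >= -23))) and ((not (3*vec[p] + acc >= 7)) -> p >= -16)
Before skip: (3*vec[p] + acc >= 7 -> (((vec[p + 1] = -8 <-> 5*acc != 5) -> p >= -16) and ((not (vec[p + 1] = -8 <-> 5*acc != 5)) -> acc >= -23))) and ((not (3*vec[p] + acc >= 7)) -> p >= -16)
Before p := p - 6: (3*vec[p - 6] + acc >= 7 -> (((vec[p - 5] = -8 <-> 5*acc != 5) -> p >= -10) and ((not (vec[p - 5] = -8 <-> 5*acc != 5)) -> acc >= -23))) and ((not (3*vec[p - 6] + acc >= 7)) -> p >= -10)
Answer: WP = (3*vec[p - 6] + acc >= 7 -> (((vec[p - 5] = -8 <-> 5*acc != 5) -> p >= -10) and ((not (vec[p - 5] = -8 <-> 5*acc != 5)) -> acc >= -23))) and ((not (3*vec[p - 6] + acc >= 7)) -> p >= -10)


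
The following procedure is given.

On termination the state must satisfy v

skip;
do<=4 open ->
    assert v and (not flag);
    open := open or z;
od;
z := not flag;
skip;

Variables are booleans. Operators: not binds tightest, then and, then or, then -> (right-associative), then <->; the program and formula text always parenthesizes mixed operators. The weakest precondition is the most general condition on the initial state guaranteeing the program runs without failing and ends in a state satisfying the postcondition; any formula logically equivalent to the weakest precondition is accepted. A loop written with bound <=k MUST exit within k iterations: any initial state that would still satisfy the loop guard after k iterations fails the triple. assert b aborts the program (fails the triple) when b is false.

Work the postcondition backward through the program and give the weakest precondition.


Working backward. After the program, v must hold.
Before skip: v
Before z := not flag: v
Before the loop (bound <=4), unroll the exhaustion recursion (WP_0 = exit-now case; WP_j = one more guarded iteration, up to j = 4):
  WP_0: (not open) and v
  WP_1: (open -> (v and (not flag) and (not (open or z)))) and ((not open) -> v)
  WP_2: (open -> (v and (not flag) and ((open or z) -> (v and (not flag) and (not (open or z)))) and ((not (open or z)) -> v))) and ((not open) -> v)
  WP_3: (open -> (v and (not flag) and ((open or z) -> (v and (not flag) and ((open or z) -> (v and (not flag) and (not (open or z)))) and ((not (open or z)) -> v))) and ((not (open or z)) -> v))) and ((not open) -> v)
  WP_4: (open -> (v and (not flag) and ((open or z) -> (v and (not flag) and ((open or z) -> (v and (not flag) and ((open or z) -> (v and (not flag) and (not (open or z)))) and ((not (open or z)) -> v))) and ((not (open or z)) -> v))) and ((not (open or z)) -> v))) and ((not open) -> v)
So before the loop: (open -> (v and (not flag) and ((open or z) -> (v and (not flag) and ((open or z) -> (v and (not flag) and ((open or z) -> (v and (not flag) and (not (open or z)))) and ((not (open or z)) -> v))) and ((not (open or z)) -> v))) and ((not (open or z)) -> v))) and ((not open) -> v)
Before skip: (open -> (v and (not flag) and ((open or z) -> (v and (not flag) and ((open or z) -> (v and (not flag) and ((open or z) -> (v and (not flag) and (not (open or z)))) and ((not (open or z)) -> v))) and ((not (open or z)) -> v))) and ((not (open or z)) -> v))) and ((not open) -> v)
Answer: WP = (open -> (v and (not flag) and ((open or z) -> (v and (not flag) and ((open or z) -> (v and (not flag) and ((open or z) -> (v and (not flag) and (not (open or z)))) and ((not (open or z)) -> v))) and ((not (open or z)) -> v))) and ((not (open or z)) -> v))) and ((not open) -> v)


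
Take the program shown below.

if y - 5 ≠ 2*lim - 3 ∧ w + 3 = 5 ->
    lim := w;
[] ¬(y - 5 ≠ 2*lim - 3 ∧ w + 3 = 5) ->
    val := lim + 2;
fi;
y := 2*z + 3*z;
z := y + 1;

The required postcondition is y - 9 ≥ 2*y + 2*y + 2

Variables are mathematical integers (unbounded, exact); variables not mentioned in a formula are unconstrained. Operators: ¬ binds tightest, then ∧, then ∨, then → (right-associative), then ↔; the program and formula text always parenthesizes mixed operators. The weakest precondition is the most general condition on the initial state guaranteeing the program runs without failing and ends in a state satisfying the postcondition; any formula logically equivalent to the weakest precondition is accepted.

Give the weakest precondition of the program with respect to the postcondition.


Working backward. After the program, the postcondition y - 9 ≥ 2*y + 2*y + 2 must hold; in canonical form it is 3*y ≤ -11.
Before z := y + 1: 3*y ≤ -11
Before y := 2*z + 3*z: 15*z ≤ -11
Then branch requires 15*z ≤ -11; else branch requires 15*z ≤ -11.
Before the if: ((y ≠ 2*lim + 2 ∧ w = 2) → 15*z ≤ -11) ∧ ((¬(y ≠ 2*lim + 2 ∧ w = 2)) → 15*z ≤ -11)
Answer: WP = ((y ≠ 2*lim + 2 ∧ w = 2) → 15*z ≤ -11) ∧ ((¬(y ≠ 2*lim + 2 ∧ w = 2)) → 15*z ≤ -11)


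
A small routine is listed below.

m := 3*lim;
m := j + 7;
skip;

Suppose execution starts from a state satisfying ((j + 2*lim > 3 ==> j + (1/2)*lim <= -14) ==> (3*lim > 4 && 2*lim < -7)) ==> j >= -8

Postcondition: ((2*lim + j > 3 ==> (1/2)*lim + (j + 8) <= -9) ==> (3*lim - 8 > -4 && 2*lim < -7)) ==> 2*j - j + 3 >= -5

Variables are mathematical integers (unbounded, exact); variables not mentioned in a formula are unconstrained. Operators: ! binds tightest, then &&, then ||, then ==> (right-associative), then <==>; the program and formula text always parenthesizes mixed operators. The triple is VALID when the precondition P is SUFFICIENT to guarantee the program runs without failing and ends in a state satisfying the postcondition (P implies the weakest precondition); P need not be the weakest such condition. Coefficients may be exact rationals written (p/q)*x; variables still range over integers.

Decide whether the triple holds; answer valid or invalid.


Working backward. After the program, the postcondition ((2*lim + j > 3 ==> (1/2)*lim + (j + 8) <= -9) ==> (3*lim - 8 > -4 && 2*lim < -7)) ==> 2*j - j + 3 >= -5 must hold; in canonical form it is ((j + 2*lim > 3 ==> j + (1/2)*lim <= -17) ==> (3*lim > 4 && 2*lim < -7)) ==> j >= -8.
Before skip: ((j + 2*lim > 3 ==> j + (1/2)*lim <= -17) ==> (3*lim > 4 && 2*lim < -7)) ==> j >= -8
Before m := j + 7: ((j + 2*lim > 3 ==> j + (1/2)*lim <= -17) ==> (3*lim > 4 && 2*lim < -7)) ==> j >= -8
Before m := 3*lim: ((j + 2*lim > 3 ==> j + (1/2)*lim <= -17) ==> (3*lim > 4 && 2*lim < -7)) ==> j >= -8
The weakest precondition is ((j + 2*lim > 3 ==> j + (1/2)*lim <= -17) ==> (3*lim > 4 && 2*lim < -7)) ==> j >= -8.
Check whether ((j + 2*lim > 3 ==> j + (1/2)*lim <= -14) ==> (3*lim > 4 && 2*lim < -7)) ==> j >= -8 implies it.
Countermodel: at the initial state j = -20, lim = 12, the precondition holds but the weakest precondition fails.
Answer: invalid


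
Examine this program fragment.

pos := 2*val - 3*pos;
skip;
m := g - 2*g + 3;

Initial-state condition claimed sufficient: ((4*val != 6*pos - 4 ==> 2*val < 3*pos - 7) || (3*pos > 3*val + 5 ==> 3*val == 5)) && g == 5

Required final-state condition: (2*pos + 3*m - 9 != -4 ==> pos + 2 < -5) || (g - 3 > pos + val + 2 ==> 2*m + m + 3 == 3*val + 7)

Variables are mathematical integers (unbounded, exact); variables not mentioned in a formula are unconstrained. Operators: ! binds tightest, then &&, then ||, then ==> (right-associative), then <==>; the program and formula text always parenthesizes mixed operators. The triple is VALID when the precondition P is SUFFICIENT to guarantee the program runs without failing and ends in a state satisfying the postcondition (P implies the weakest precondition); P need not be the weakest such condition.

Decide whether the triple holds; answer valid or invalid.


Working backward. After the program, the postcondition (2*pos + 3*m - 9 != -4 ==> pos + 2 < -5) || (g - 3 > pos + val + 2 ==> 2*m + m + 3 == 3*val + 7) must hold; in canonical form it is (3*m + 2*pos != 5 ==> pos < -7) || (g > pos + val + 5 ==> 3*m == 3*val + 4).
Before m := g - 2*g + 3: (2*pos != 3*g - 4 ==> pos < -7) || (g > pos + val + 5 ==> 3*g + 3*val == 5)
Before skip: (2*pos != 3*g - 4 ==> pos < -7) || (g > pos + val + 5 ==> 3*g + 3*val == 5)
Before pos := 2*val - 3*pos: (4*val != 3*g + 6*pos - 4 ==> 2*val < 3*pos - 7) || (g + 3*pos > 3*val + 5 ==> 3*g + 3*val == 5)
The weakest precondition is (4*val != 3*g + 6*pos - 4 ==> 2*val < 3*pos - 7) || (g + 3*pos > 3*val + 5 ==> 3*g + 3*val == 5).
Check whether ((4*val != 6*pos - 4 ==> 2*val < 3*pos - 7) || (3*pos > 3*val + 5 ==> 3*val == 5)) && g == 5 implies it.
Countermodel: at the initial state g = 5, pos = -1, val = -2, the precondition holds but the weakest precondition fails.
Answer: invalid


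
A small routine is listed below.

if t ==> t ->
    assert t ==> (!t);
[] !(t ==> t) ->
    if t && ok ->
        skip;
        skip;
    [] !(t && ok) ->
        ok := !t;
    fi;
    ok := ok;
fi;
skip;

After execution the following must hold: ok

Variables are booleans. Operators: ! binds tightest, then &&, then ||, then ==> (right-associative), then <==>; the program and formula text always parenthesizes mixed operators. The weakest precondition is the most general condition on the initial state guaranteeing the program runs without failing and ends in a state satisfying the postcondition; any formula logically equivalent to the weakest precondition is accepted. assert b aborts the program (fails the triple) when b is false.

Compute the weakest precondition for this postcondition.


Working backward. After the program, ok must hold.
Before skip: ok
Then branch requires (t ==> (!t)) && ok; else branch requires ((t && ok) ==> ok) && ((!(t && ok)) ==> (!t)).
Before the if: (t ==> (!t)) && ok
Answer: WP = (t ==> (!t)) && ok


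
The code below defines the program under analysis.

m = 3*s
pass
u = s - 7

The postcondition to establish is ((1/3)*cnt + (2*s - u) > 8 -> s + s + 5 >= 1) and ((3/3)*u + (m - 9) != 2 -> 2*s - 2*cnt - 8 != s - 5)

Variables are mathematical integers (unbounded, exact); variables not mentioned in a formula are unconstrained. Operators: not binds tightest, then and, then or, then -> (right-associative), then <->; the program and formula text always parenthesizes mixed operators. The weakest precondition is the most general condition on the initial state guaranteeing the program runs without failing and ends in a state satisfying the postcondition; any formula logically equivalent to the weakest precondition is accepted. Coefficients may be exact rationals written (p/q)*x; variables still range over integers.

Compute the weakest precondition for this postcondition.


Working backward. After the program, the postcondition ((1/3)*cnt + (2*s - u) > 8 -> s + s + 5 >= 1) and ((3/3)*u + (m - 9) != 2 -> 2*s - 2*cnt - 8 != s - 5) must hold; in canonical form it is ((1/3)*cnt + 2*s > u + 8 -> 2*s >= -4) and (m + u != 11 -> s != 2*cnt + 3).
Before u := s - 7: ((1/3)*cnt + s > 1 -> 2*s >= -4) and (m + s != 18 -> s != 2*cnt + 3)
Before skip: ((1/3)*cnt + s > 1 -> 2*s >= -4) and (m + s != 18 -> s != 2*cnt + 3)
Before m := 3*s: ((1/3)*cnt + s > 1 -> 2*s >= -4) and (4*s != 18 -> s != 2*cnt + 3)
Answer: WP = ((1/3)*cnt + s > 1 -> 2*s >= -4) and (4*s != 18 -> s != 2*cnt + 3)


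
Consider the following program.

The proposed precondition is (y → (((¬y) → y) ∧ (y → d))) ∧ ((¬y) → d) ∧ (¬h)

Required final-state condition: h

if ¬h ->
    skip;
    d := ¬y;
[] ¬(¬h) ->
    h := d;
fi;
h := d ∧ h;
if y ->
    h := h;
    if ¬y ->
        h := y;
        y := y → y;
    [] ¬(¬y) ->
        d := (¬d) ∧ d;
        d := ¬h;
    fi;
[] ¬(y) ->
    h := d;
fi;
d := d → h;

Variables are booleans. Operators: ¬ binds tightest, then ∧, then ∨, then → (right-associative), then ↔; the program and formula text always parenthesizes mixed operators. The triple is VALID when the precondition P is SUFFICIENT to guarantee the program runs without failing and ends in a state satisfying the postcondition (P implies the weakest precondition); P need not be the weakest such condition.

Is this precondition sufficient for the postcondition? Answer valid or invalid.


Working backward. After the program, h must hold.
Before d := d → h: h
Then branch requires ((¬y) → y) ∧ (y → h); else branch requires d.
Before the if: (y → (((¬y) → y) ∧ (y → h))) ∧ ((¬y) → d)
Before h := d ∧ h: (y → (((¬y) → y) ∧ (y → (d ∧ h)))) ∧ ((¬y) → d)
Then branch requires y → (((¬y) → y) ∧ (y → ((¬y) ∧ h))); else branch requires (y → (((¬y) → y) ∧ (y → d))) ∧ ((¬y) → d).
Before the if: ((¬h) → (y → (((¬y) → y) ∧ (y → ((¬y) ∧ h))))) ∧ (h → ((y → (((¬y) → y) ∧ (y → d))) ∧ ((¬y) → d)))
The weakest precondition is ((¬h) → (y → (((¬y) → y) ∧ (y → ((¬y) ∧ h))))) ∧ (h → ((y → (((¬y) → y) ∧ (y → d))) ∧ ((¬y) → d))).
Check whether (y → (((¬y) → y) ∧ (y → d))) ∧ ((¬y) → d) ∧ (¬h) implies it.
Countermodel: at the initial state d = true, h = false, y = true, the precondition holds but the weakest precondition fails.
Answer: invalid


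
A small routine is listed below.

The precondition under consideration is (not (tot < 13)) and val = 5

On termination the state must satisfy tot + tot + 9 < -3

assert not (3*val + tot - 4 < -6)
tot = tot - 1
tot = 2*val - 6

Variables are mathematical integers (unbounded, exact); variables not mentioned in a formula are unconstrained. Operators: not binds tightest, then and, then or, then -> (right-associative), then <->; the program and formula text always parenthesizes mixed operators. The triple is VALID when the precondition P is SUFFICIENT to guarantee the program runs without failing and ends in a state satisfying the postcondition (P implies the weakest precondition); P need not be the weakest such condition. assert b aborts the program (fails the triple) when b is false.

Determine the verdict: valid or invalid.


Working backward. After the program, the postcondition tot + tot + 9 < -3 must hold; in canonical form it is 2*tot < -12.
Before tot := 2*val - 6: 4*val < 0
Before tot := tot - 1: 4*val < 0
Before assert not (3*val + tot - 4 < -6): (not (tot + 3*val < -2)) and 4*val < 0
The weakest precondition is (not (tot + 3*val < -2)) and 4*val < 0.
Check whether (not (tot < 13)) and val = 5 implies it.
Countermodel: at the initial state tot = 13, val = 5, the precondition holds but the weakest precondition fails.
Answer: invalid


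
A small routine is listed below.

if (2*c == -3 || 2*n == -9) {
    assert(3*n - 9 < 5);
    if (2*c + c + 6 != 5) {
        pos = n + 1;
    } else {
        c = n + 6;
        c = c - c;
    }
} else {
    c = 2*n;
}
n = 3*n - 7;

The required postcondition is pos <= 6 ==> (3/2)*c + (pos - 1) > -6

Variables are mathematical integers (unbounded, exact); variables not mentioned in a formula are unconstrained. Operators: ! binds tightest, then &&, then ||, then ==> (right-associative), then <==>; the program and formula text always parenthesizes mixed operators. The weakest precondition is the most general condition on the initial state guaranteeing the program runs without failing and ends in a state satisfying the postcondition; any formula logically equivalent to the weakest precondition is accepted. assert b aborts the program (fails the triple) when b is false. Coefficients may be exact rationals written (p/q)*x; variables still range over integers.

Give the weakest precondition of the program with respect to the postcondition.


Working backward. After the program, the postcondition pos <= 6 ==> (3/2)*c + (pos - 1) > -6 must hold; in canonical form it is pos <= 6 ==> (3/2)*c + pos > -5.
Before n := 3*n - 7: pos <= 6 ==> (3/2)*c + pos > -5
Then branch requires 3*n < 14 && (3*c != -1 ==> (n <= 5 ==> (3/2)*c + n > -6)) && ((!(3*c != -1)) ==> (pos <= 6 ==> pos > -5)); else branch requires pos <= 6 ==> 3*n + pos > -5.
Before the if: ((2*c == -3 || 2*n == -9) ==> (3*n < 14 && (3*c != -1 ==> (n <= 5 ==> (3/2)*c + n > -6)) && ((!(3*c != -1)) ==> (pos <= 6 ==> pos > -5)))) && ((!(2*c == -3 || 2*n == -9)) ==> (pos <= 6 ==> 3*n + pos > -5))
Answer: WP = ((2*c == -3 || 2*n == -9) ==> (3*n < 14 && (3*c != -1 ==> (n <= 5 ==> (3/2)*c + n > -6)) && ((!(3*c != -1)) ==> (pos <= 6 ==> pos > -5)))) && ((!(2*c == -3 || 2*n == -9)) ==> (pos <= 6 ==> 3*n + pos > -5))


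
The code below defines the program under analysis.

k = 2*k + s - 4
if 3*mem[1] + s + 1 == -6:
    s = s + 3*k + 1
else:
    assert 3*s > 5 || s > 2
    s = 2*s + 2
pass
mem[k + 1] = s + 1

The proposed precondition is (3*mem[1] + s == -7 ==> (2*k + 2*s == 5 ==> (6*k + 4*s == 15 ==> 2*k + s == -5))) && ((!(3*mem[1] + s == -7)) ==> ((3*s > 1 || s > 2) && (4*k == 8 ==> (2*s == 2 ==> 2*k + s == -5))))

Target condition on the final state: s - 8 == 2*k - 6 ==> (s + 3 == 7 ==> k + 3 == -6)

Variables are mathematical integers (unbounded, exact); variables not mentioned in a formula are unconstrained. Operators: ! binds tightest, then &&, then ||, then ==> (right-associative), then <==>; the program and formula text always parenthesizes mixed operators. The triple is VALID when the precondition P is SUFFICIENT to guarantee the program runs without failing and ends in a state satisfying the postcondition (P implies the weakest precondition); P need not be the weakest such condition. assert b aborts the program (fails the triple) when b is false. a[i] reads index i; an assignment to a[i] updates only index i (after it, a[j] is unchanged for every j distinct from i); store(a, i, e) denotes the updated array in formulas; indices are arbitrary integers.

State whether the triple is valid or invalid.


Working backward. After the program, the postcondition s - 8 == 2*k - 6 ==> (s + 3 == 7 ==> k + 3 == -6) must hold; in canonical form it is s == 2*k + 2 ==> (s == 4 ==> k == -9).
Before mem[k + 1] := s + 1: s == 2*k + 2 ==> (s == 4 ==> k == -9)
Before skip: s == 2*k + 2 ==> (s == 4 ==> k == -9)
Then branch requires k + s == 1 ==> (3*k + s == 3 ==> k == -9); else branch requires (3*s > 5 || s > 2) && (2*s == 2*k ==> (2*s == 2 ==> k == -9)).
Before the if: (3*mem[1] + s == -7 ==> (k + s == 1 ==> (3*k + s == 3 ==> k == -9))) && ((!(3*mem[1] + s == -7)) ==> ((3*s > 5 || s > 2) && (2*s == 2*k ==> (2*s == 2 ==> k == -9))))
Before k := 2*k + s - 4: (3*mem[1] + s == -7 ==> (2*k + 2*s == 5 ==> (6*k + 4*s == 15 ==> 2*k + s == -5))) && ((!(3*mem[1] + s == -7)) ==> ((3*s > 5 || s > 2) && (4*k == 8 ==> (2*s == 2 ==> 2*k + s == -5))))
The weakest precondition is (3*mem[1] + s == -7 ==> (2*k + 2*s == 5 ==> (6*k + 4*s == 15 ==> 2*k + s == -5))) && ((!(3*mem[1] + s == -7)) ==> ((3*s > 5 || s > 2) && (4*k == 8 ==> (2*s == 2 ==> 2*k + s == -5)))).
Check whether (3*mem[1] + s == -7 ==> (2*k + 2*s == 5 ==> (6*k + 4*s == 15 ==> 2*k + s == -5))) && ((!(3*mem[1] + s == -7)) ==> ((3*s > 1 || s > 2) && (4*k == 8 ==> (2*s == 2 ==> 2*k + s == -5)))) implies it.
Countermodel: at the initial state k = 3, mem = {[1] = 0, elsewhere 0}, s = 1, the precondition holds but the weakest precondition fails.
Answer: invalid


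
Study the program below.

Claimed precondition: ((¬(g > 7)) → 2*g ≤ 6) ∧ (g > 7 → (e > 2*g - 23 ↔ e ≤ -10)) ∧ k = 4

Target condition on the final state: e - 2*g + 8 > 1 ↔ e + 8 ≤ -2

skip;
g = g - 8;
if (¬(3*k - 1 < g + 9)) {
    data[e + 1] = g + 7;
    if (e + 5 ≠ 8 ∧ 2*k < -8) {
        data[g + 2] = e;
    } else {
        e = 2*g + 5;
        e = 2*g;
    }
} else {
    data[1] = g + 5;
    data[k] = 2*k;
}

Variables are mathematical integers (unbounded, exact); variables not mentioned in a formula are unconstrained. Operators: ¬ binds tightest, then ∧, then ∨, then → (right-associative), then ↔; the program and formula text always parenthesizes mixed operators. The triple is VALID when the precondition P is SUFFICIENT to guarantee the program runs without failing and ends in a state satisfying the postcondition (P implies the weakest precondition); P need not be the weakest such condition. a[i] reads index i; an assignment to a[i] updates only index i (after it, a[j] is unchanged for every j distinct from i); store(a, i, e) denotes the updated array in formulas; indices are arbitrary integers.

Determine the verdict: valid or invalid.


Working backward. After the program, the postcondition e - 2*g + 8 > 1 ↔ e + 8 ≤ -2 must hold; in canonical form it is e > 2*g - 7 ↔ e ≤ -10.
Then branch requires ((e ≠ 3 ∧ 2*k < -8) → (e > 2*g - 7 ↔ e ≤ -10)) ∧ ((¬(e ≠ 3 ∧ 2*k < -8)) → 2*g ≤ -10); else branch requires e > 2*g - 7 ↔ e ≤ -10.
Before the if: ((¬(3*k < g + 10)) → (((e ≠ 3 ∧ 2*k < -8) → (e > 2*g - 7 ↔ e ≤ -10)) ∧ ((¬(e ≠ 3 ∧ 2*k < -8)) → 2*g ≤ -10))) ∧ (3*k < g + 10 → (e > 2*g - 7 ↔ e ≤ -10))
Before g := g - 8: ((¬(3*k < g + 2)) → (((e ≠ 3 ∧ 2*k < -8) → (e > 2*g - 23 ↔ e ≤ -10)) ∧ ((¬(e ≠ 3 ∧ 2*k < -8)) → 2*g ≤ 6))) ∧ (3*k < g + 2 → (e > 2*g - 23 ↔ e ≤ -10))
Before skip: ((¬(3*k < g + 2)) → (((e ≠ 3 ∧ 2*k < -8) → (e > 2*g - 23 ↔ e ≤ -10)) ∧ ((¬(e ≠ 3 ∧ 2*k < -8)) → 2*g ≤ 6))) ∧ (3*k < g + 2 → (e > 2*g - 23 ↔ e ≤ -10))
The weakest precondition is ((¬(3*k < g + 2)) → (((e ≠ 3 ∧ 2*k < -8) → (e > 2*g - 23 ↔ e ≤ -10)) ∧ ((¬(e ≠ 3 ∧ 2*k < -8)) → 2*g ≤ 6))) ∧ (3*k < g + 2 → (e > 2*g - 23 ↔ e ≤ -10)).
Check whether ((¬(g > 7)) → 2*g ≤ 6) ∧ (g > 7 → (e > 2*g - 23 ↔ e ≤ -10)) ∧ k = 4 implies it.
Countermodel: at the initial state e = -3, g = 10, k = 4, the precondition holds but the weakest precondition fails.
Answer: invalid


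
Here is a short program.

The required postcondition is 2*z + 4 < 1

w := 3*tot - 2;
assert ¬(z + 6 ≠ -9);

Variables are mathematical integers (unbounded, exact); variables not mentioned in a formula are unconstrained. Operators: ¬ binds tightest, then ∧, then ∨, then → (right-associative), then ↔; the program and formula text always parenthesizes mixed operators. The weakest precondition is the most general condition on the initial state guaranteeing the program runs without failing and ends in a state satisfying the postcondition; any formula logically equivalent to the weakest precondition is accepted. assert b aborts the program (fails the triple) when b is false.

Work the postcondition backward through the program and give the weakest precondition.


Working backward. After the program, the postcondition 2*z + 4 < 1 must hold; in canonical form it is 2*z < -3.
Before assert ¬(z + 6 ≠ -9): (¬(z ≠ -15)) ∧ 2*z < -3
Before w := 3*tot - 2: (¬(z ≠ -15)) ∧ 2*z < -3
Answer: WP = (¬(z ≠ -15)) ∧ 2*z < -3


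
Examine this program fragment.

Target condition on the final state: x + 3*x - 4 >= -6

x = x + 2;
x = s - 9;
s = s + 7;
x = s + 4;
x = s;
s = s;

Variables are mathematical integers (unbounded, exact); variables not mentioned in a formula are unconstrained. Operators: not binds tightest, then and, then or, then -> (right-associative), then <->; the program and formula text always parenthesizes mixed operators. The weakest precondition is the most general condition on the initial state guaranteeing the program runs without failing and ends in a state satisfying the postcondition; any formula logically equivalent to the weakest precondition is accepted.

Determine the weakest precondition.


Working backward. After the program, the postcondition x + 3*x - 4 >= -6 must hold; in canonical form it is 4*x >= -2.
Before s := s: 4*x >= -2
Before x := s: 4*s >= -2
Before x := s + 4: 4*s >= -2
Before s := s + 7: 4*s >= -30
Before x := s - 9: 4*s >= -30
Before x := x + 2: 4*s >= -30
Answer: WP = 4*s >= -30


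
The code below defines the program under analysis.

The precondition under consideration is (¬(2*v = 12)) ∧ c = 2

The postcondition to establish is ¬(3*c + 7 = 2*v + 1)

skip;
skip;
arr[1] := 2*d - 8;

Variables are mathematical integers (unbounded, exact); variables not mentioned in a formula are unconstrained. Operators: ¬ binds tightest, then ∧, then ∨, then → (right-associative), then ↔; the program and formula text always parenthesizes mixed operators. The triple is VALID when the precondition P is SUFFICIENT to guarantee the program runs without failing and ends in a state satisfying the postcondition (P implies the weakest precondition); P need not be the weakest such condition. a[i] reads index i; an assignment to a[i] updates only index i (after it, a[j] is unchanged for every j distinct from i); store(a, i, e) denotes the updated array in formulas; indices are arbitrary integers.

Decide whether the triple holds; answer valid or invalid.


Working backward. After the program, the postcondition ¬(3*c + 7 = 2*v + 1) must hold; in canonical form it is ¬(3*c = 2*v - 6).
Before arr[1] := 2*d - 8: ¬(3*c = 2*v - 6)
Before skip: ¬(3*c = 2*v - 6)
Before skip: ¬(3*c = 2*v - 6)
The weakest precondition is ¬(3*c = 2*v - 6).
Check whether (¬(2*v = 12)) ∧ c = 2 implies it.
Every state satisfying the precondition satisfies the weakest precondition: the implication holds.
Answer: valid


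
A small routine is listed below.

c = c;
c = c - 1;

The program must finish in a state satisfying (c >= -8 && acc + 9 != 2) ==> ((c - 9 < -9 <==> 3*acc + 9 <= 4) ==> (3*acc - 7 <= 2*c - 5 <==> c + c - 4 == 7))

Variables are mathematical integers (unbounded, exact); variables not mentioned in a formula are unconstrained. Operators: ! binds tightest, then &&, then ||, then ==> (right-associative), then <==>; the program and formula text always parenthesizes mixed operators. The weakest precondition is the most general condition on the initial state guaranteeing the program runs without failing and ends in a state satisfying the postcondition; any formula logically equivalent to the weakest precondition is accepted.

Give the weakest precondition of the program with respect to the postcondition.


Working backward. After the program, the postcondition (c >= -8 && acc + 9 != 2) ==> ((c - 9 < -9 <==> 3*acc + 9 <= 4) ==> (3*acc - 7 <= 2*c - 5 <==> c + c - 4 == 7)) must hold; in canonical form it is (c >= -8 && acc != -7) ==> ((c < 0 <==> 3*acc <= -5) ==> (3*acc <= 2*c + 2 <==> 2*c == 11)).
Before c := c - 1: (c >= -7 && acc != -7) ==> ((c < 1 <==> 3*acc <= -5) ==> (3*acc <= 2*c <==> 2*c == 13))
Before c := c: (c >= -7 && acc != -7) ==> ((c < 1 <==> 3*acc <= -5) ==> (3*acc <= 2*c <==> 2*c == 13))
Answer: WP = (c >= -7 && acc != -7) ==> ((c < 1 <==> 3*acc <= -5) ==> (3*acc <= 2*c <==> 2*c == 13))
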